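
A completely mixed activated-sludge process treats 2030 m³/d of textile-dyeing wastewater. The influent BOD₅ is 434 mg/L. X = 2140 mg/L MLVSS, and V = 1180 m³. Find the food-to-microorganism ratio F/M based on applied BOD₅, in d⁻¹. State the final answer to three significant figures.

F/M ≈ 0.349 d⁻¹

F/M = Q·S₀ / (V·X) = 2030 × 434 / (1180 × 2140) = 0.3489 g BOD₅·(g VSS·d)⁻¹.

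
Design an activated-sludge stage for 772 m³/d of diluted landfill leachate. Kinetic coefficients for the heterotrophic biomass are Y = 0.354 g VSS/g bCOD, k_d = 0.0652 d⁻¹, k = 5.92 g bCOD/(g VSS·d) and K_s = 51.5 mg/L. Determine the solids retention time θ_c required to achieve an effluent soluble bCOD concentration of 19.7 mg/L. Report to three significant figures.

Specific growth rate at S = 19.7 mg/L: μ = YkS/(K_s+S) = 0.354·5.92·19.7/(51.5+19.7) = 0.5798 d⁻¹.
θ_c = 1/(μ − k_d) = 1/(0.5798 − 0.0652) = 1/0.5146 = 1.943 d.

θ_c ≈ 1.94 d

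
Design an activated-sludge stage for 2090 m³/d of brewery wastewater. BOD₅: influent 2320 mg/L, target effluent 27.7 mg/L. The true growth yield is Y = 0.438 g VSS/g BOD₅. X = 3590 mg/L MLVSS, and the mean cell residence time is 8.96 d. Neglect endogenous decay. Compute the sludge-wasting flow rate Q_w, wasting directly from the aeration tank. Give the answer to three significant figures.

With k_d = 0 the design equation reduces to V = Y Q (S₀−S) θ_c / X = 0.438 × 2090 × (2320 − 27.7) × 8.96 / 3590 = 5237 m³.
With mixed-liquor wasting, θ_c = V/Q_w, so Q_w = V/θ_c = 5237/8.96 = 584.5 m³/d.

Q_w ≈ 585 m³/d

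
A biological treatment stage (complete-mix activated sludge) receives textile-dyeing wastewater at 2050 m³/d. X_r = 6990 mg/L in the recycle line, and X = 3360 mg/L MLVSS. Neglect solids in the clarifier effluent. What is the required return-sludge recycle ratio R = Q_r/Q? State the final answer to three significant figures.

R ≈ 0.926

R = Q_r/Q = X/(X_r − X) = 3360 / (6990 − 3360) = 0.9256.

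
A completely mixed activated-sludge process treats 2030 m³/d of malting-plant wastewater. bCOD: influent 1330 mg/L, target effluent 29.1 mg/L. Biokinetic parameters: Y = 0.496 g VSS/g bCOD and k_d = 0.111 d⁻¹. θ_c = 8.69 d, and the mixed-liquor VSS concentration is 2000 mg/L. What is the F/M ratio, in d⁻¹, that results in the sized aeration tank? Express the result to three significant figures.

F/M ≈ 0.466 d⁻¹

From the SRT design equation V = Y Q (S₀−S) θ_c / [X (1 + k_d θ_c)] = 0.496 × 2030 × (1330 − 29.1) × 8.69 / [2000 × (1 + 0.111 × 8.69)] = 1.14×10^7 / 3929 = 2897 m³.
Food-to-microorganism ratio F/M = Q S₀ / (V X) = 2030 × 1330 / (2897 × 2000) = 0.4660 d⁻¹.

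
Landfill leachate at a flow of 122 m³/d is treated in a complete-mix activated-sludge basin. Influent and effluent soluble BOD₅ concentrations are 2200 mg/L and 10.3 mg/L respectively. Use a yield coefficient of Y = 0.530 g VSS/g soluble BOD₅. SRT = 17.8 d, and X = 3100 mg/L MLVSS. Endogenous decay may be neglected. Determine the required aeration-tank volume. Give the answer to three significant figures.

Biomass mass balance (decay neglected): V·X = Y·Q·(S₀ − S)·θ_c, so V = 0.530 × 122 × (2200 − 10.3) × 17.8 / 3100 = 813.0 m³.

V ≈ 813 m³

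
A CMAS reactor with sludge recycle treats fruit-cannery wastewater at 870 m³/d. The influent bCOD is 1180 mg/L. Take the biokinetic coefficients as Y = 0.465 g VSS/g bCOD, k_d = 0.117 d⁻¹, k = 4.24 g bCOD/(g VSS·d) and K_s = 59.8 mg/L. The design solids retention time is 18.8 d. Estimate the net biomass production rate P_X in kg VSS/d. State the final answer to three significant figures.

From the Monod/SRT balance for a CMAS, S = K_s·(1+k_d θ_c)/[θ_c·(Y k − k_d) − 1] = 59.8 × (1 + 0.117 × 18.8) / [18.8 × (0.465 × 4.24 − 0.117) − 1] = 191.3 / 33.87 = 5.650 mg/L.
Correct the yield for decay: Y_obs = Y/(1 + k_d θ_c) = 0.465 / (1 + 0.117 × 18.8) = 0.465 / 3.200 = 0.1453.
Substrate removed = Q·(S₀ − S) = 870 m³/d × (1180 − 5.65) g/m³ = 1.02×10^6 g/d = 1022 kg/d.
So the net sludge growth is P_X = 0.1453 × 1022 = 148.5 kg VSS/d.

P_X ≈ 148 kg VSS/d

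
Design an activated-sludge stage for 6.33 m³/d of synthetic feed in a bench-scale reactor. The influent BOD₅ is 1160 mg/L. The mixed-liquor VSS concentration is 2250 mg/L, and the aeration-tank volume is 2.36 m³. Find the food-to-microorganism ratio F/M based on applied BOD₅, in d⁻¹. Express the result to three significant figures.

F/M = applied load / biomass = Q·S₀/(V·X) = 6.33 × 1160 / (2.360 × 2250) = 1.383 d⁻¹.

F/M ≈ 1.38 d⁻¹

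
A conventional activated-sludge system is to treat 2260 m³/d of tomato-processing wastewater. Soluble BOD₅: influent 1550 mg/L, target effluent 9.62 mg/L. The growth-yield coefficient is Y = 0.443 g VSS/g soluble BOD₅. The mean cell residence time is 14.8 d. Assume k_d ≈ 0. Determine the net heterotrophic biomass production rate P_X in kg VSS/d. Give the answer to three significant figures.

With endogenous decay neglected, the observed yield equals the true yield: Y_obs = Y = 0.443 g VSS/g soluble BOD₅.
Mass of soluble BOD₅ removed per day: Q(S₀ − S) = 2260 × 1540 g/m³ = 3481 kg/d.
Net biomass production P_X = Y_obs × Q·(S₀ − S) = 0.4430 × 3481 = 1542 kg VSS/d.

P_X ≈ 1540 kg VSS/d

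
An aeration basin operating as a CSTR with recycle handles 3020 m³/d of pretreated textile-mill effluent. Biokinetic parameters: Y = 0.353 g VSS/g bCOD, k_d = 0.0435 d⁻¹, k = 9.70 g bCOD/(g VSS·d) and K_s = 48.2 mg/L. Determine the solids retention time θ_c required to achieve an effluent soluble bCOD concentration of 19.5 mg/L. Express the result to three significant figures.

θ_c ≈ 1.06 d

From 1/θ_c = Y·k·S/(K_s + S) − k_d: Y·k·S/(K_s+S) = 0.353 × 9.70 × 19.5 / (48.2 + 19.5) = 0.9863 d⁻¹.
Then 1/θ_c = μ − k_d = 0.9863 − 0.0435 = 0.9428 d⁻¹, giving θ_c = 1.061 d.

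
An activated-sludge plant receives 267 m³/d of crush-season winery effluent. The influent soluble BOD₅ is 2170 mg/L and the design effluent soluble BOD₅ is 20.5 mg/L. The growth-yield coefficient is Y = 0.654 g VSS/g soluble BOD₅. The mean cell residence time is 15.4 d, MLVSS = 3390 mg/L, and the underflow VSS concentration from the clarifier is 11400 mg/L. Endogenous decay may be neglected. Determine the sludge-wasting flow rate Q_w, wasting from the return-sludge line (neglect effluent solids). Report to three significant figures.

With k_d = 0 the design equation reduces to V = Y Q (S₀−S) θ_c / X = 0.654 × 267 × (2170 − 20.5) × 15.4 / 3390 = 1705 m³.
Wasting from the return line (neglecting effluent solids): Q_w = V·X / (θ_c·X_r) = 1705 × 3390 / (15.4 × 11400) = 32.92 m³/d.

Q_w ≈ 32.9 m³/d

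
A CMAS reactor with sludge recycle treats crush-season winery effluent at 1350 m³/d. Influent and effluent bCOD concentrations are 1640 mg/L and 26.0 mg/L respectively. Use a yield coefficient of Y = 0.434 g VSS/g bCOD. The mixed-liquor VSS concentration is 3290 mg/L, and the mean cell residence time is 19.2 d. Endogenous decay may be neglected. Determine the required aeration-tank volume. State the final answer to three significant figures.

V ≈ 5520 m³

V·X = Y·Q·ΔS·θ_c gives V = 0.434 × 1350 × (1640 − 26.0) × 19.2 / 3290 = 5519 m³.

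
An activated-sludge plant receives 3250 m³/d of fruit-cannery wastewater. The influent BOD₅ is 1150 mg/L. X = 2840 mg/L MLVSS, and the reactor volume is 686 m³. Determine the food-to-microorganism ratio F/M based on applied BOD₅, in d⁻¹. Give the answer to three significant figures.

F/M ≈ 1.92 d⁻¹

Food-to-microorganism ratio F/M = Q S₀ / (V X) = 3250 × 1150 / (686.0 × 2840) = 1.918 d⁻¹.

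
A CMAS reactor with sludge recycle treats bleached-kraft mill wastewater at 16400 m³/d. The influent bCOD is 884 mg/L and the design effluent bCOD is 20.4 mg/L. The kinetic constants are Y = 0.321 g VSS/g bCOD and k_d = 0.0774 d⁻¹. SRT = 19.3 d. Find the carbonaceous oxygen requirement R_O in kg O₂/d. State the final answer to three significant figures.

Y_obs = Y / (1 + k_d θ_c) = 0.321 / (1 + 0.0774 × 19.3) = 0.321 / 2.494 = 0.1287.
Q·(S₀ − S) = 16400 × (884 − 20.4) × 10⁻³ = 14163 kg/d removed.
Biomass synthesised: P_X = Y_obs × 14163 = 1823 kg VSS/d.
R_O = Q·ΔS − 1.42 P_X = 14163 − 2589 = 11574 kg O₂/d.

R_O ≈ 11600 kg O₂/d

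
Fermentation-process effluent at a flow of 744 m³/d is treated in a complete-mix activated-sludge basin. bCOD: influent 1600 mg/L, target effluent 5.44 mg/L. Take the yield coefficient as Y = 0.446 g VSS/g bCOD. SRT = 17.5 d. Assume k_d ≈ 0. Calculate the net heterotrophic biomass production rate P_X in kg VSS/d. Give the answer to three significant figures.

P_X ≈ 529 kg VSS/d

With endogenous decay neglected, the observed yield equals the true yield: Y_obs = Y = 0.446 g VSS/g bCOD.
Q·(S₀ − S) = 744 × (1600 − 5.44) × 10⁻³ = 1186 kg/d removed.
P_X = Y_obs · Q(S₀ − S) = 0.4460 × 1186 = 529.1 kg VSS/d.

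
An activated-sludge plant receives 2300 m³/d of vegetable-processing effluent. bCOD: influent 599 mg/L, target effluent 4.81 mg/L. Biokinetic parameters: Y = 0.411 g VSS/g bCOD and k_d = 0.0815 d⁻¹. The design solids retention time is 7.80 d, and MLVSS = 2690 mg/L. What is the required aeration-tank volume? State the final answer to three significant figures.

From the SRT design equation V = Y Q (S₀−S) θ_c / [X (1 + k_d θ_c)] = 0.411 × 2300 × (599 − 4.81) × 7.80 / [2690 × (1 + 0.0815 × 7.80)] = 4.38×10^6 / 4400 = 995.7 m³.

V ≈ 996 m³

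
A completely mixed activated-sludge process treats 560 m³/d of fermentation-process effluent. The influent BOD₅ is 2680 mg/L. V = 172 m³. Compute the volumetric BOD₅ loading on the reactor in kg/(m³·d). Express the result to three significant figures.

Volumetric loading L_v = Q·S₀ / V = 560 × 2680 g/m³ / 172.0 m³ = 8726 g/(m³·d) = 8.726 kg BOD₅/(m³·d).

L_v ≈ 8.73 kg BOD₅/(m³·d)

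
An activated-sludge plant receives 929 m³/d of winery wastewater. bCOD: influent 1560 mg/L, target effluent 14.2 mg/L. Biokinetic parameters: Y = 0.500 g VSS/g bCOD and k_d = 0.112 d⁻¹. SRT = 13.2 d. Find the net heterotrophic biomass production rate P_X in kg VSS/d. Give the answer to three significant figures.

Y_obs = Y / (1 + k_d θ_c) = 0.500 / (1 + 0.112 × 13.2) = 0.500 / 2.478 = 0.2017.
ΔS = 1560 − 14.2 = 1546 mg/L, so the substrate removal rate is 929 × 1546/1000 = 1436 kg bCOD/d.
Biomass produced: P_X = Y_obs·Q·ΔS = 0.2017 × 1436 ≈ 289.7 kg VSS/d.

P_X ≈ 290 kg VSS/d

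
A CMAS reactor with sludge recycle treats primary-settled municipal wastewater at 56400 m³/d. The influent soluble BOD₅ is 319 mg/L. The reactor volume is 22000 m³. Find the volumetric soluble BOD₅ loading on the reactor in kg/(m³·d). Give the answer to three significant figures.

Volumetric loading L_v = Q·S₀ / V = 56400 × 319 g/m³ / 22000 m³ = 817.8 g/(m³·d) = 0.8178 kg soluble BOD₅/(m³·d).

L_v ≈ 0.818 kg soluble BOD₅/(m³·d)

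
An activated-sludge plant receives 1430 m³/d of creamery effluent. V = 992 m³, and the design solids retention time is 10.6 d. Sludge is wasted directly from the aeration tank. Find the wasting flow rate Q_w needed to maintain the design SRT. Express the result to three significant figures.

With mixed-liquor wasting, θ_c = V/Q_w, so Q_w = V/θ_c = 992.0/10.6 = 93.58 m³/d.

Q_w ≈ 93.6 m³/d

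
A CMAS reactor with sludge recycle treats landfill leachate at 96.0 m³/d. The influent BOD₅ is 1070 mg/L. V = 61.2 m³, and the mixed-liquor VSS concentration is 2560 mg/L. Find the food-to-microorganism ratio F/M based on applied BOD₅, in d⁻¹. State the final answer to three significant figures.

F/M ≈ 0.656 d⁻¹

F/M = Q·S₀ / (V·X) = 96.0 × 1070 / (61.20 × 2560) = 0.6556 g BOD₅·(g VSS·d)⁻¹.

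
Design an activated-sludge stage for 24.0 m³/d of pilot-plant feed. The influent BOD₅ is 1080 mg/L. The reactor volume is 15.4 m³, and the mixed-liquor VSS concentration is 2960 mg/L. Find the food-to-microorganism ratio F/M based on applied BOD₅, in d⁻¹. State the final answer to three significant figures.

F/M ≈ 0.569 d⁻¹

Food-to-microorganism ratio F/M = Q S₀ / (V X) = 24.0 × 1080 / (15.40 × 2960) = 0.5686 d⁻¹.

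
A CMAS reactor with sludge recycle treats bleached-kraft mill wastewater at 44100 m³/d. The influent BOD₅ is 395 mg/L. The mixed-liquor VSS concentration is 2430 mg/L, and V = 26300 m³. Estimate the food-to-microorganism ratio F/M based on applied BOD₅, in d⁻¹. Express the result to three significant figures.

F/M = applied load / biomass = Q·S₀/(V·X) = 44100 × 395 / (26300 × 2430) = 0.2726 d⁻¹.

F/M ≈ 0.273 d⁻¹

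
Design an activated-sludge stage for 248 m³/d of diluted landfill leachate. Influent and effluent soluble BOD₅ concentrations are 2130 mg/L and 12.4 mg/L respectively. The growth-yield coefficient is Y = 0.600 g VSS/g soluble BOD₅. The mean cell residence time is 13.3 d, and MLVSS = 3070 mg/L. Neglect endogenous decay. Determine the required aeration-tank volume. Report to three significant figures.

V ≈ 1370 m³

V·X = Y·Q·ΔS·θ_c gives V = 0.600 × 248 × (2130 − 12.4) × 13.3 / 3070 = 1365 m³.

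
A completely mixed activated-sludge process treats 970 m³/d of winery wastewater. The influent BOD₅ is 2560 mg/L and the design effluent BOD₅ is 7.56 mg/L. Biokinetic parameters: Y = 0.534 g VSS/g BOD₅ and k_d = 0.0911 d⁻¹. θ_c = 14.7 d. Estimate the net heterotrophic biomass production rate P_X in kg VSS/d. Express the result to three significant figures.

P_X ≈ 565 kg VSS/d

The observed yield is Y_obs = Y/(1 + k_d·θ_c) = 0.534 / (1 + 0.0911 × 14.7) = 0.534 / 2.339 = 0.2283 g VSS per g BOD₅ removed.
ΔS = 2560 − 7.56 = 2552 mg/L, so the substrate removal rate is 970 × 2552/1000 = 2476 kg BOD₅/d.
P_X = Y_obs · Q(S₀ − S) = 0.2283 × 2476 = 565.2 kg VSS/d.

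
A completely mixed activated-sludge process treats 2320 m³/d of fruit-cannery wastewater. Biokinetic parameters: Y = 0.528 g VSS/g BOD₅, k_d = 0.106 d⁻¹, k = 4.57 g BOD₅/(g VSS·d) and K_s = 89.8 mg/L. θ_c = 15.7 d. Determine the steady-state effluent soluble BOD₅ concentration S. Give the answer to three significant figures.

From the Monod/SRT balance for a CMAS, S = K_s·(1+k_d θ_c)/[θ_c·(Y k − k_d) − 1] = 89.8 × (1 + 0.106 × 15.7) / [15.7 × (0.528 × 4.57 − 0.106) − 1] = 239.2 / 35.22 = 6.793 mg/L.

S ≈ 6.79 mg/L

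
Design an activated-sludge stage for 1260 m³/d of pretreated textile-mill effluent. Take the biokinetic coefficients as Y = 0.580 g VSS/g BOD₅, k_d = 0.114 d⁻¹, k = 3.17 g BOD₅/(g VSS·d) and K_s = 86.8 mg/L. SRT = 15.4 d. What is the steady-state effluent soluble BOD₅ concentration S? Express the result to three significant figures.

Effluent substrate depends only on kinetics and SRT: S = K_s(1 + k_d θ_c) / [θ_c(Yk − k_d) − 1] = 86.8 × (1 + 0.114 × 15.4) / [15.4 × (0.580 × 3.17 − 0.114) − 1] = 239.2 / 25.56 = 9.358 mg/L.

S ≈ 9.36 mg/L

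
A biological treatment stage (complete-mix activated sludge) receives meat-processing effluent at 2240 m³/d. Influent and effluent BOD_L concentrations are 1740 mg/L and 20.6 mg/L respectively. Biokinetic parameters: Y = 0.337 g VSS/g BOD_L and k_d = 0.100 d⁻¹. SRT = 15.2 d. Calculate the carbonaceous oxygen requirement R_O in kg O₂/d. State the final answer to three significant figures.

Y_obs = Y / (1 + k_d θ_c) = 0.337 / (1 + 0.100 × 15.2) = 0.337 / 2.520 = 0.1337.
Q·(S₀ − S) = 2240 × (1740 − 20.6) × 10⁻³ = 3851 kg/d removed.
P_X = Y_obs·Q·(S₀ − S) = 0.1337 × 3851 = 515.1 kg VSS/d.
R_O = Q·(S₀ − S) − 1.42·P_X = 3851 − 1.42 × 515.1 = 3120 kg O₂/d.

R_O ≈ 3120 kg O₂/d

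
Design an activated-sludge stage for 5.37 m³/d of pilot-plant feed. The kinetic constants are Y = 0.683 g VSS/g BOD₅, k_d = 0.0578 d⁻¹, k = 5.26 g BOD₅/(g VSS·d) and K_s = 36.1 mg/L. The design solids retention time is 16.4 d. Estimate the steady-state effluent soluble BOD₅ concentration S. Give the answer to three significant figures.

S ≈ 1.23 mg/L

From the Monod/SRT balance for a CMAS, S = K_s·(1+k_d θ_c)/[θ_c·(Y k − k_d) − 1] = 36.1 × (1 + 0.0578 × 16.4) / [16.4 × (0.683 × 5.26 − 0.0578) − 1] = 70.32 / 56.97 = 1.234 mg/L.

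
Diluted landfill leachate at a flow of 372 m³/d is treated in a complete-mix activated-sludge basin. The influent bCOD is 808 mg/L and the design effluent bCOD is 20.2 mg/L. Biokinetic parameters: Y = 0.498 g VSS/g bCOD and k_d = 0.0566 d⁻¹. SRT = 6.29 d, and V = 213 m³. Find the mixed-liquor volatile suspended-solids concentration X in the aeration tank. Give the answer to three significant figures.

Solving the biomass balance for X: X = Y Q (S₀−S) θ_c / [V (1+k_d θ_c)] = 0.498 × 372 × (808 − 20.2) × 6.29 / [213 × (1 + 0.0566 × 6.29)] = 3178 mg/L.

X ≈ 3180 mg/L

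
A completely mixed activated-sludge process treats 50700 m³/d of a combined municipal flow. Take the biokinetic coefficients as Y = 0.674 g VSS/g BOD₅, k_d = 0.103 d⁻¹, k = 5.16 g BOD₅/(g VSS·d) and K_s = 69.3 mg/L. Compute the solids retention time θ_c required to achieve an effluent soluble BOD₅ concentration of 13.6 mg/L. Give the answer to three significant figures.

θ_c ≈ 2.14 d

At the target effluent, Y k S/(K_s+S) = 0.674×5.16×13.6/82.90 = 0.5706 d⁻¹.
Then 1/θ_c = μ − k_d = 0.5706 − 0.103 = 0.4676 d⁻¹, giving θ_c = 2.139 d.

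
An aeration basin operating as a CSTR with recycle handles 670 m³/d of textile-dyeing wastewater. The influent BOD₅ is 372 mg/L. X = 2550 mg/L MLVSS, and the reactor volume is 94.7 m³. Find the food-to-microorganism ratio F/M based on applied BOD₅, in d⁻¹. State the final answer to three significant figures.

F/M ≈ 1.03 d⁻¹

Food-to-microorganism ratio F/M = Q S₀ / (V X) = 670 × 372 / (94.70 × 2550) = 1.032 d⁻¹.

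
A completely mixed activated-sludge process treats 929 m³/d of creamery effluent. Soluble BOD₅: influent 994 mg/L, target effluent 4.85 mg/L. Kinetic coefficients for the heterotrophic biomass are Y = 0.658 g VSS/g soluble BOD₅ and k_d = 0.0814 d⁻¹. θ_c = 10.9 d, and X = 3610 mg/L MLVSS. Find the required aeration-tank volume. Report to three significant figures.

From the SRT design equation V = Y Q (S₀−S) θ_c / [X (1 + k_d θ_c)] = 0.658 × 929 × (994 − 4.85) × 10.9 / [3610 × (1 + 0.0814 × 10.9)] = 6.59×10^6 / 6813 = 967.4 m³.

V ≈ 967 m³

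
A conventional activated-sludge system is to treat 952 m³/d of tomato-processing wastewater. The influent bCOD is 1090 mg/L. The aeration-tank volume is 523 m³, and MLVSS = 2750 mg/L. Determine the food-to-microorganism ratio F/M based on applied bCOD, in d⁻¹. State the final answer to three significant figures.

Food-to-microorganism ratio F/M = Q S₀ / (V X) = 952 × 1090 / (523.0 × 2750) = 0.7215 d⁻¹.

F/M ≈ 0.721 d⁻¹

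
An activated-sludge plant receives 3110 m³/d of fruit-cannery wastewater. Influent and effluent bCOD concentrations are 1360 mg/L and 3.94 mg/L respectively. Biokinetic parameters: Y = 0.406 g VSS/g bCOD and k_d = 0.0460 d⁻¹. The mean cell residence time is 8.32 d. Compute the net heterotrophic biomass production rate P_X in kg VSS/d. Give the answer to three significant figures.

P_X ≈ 1240 kg VSS/d

The observed yield is Y_obs = Y/(1 + k_d·θ_c) = 0.406 / (1 + 0.0460 × 8.32) = 0.406 / 1.383 = 0.2936 g VSS per g bCOD removed.
ΔS = 1360 − 3.94 = 1356 mg/L, so the substrate removal rate is 3110 × 1356/1000 = 4217 kg bCOD/d.
P_X = Y_obs · Q(S₀ − S) = 0.2936 × 4217 = 1238 kg VSS/d.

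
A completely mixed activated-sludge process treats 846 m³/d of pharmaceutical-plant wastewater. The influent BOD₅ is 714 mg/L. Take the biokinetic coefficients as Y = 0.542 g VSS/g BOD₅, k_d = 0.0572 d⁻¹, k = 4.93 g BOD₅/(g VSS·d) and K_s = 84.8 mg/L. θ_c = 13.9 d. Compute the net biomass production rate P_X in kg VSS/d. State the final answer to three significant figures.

P_X ≈ 181 kg VSS/d

From the Monod/SRT balance for a CMAS, S = K_s·(1+k_d θ_c)/[θ_c·(Y k − k_d) − 1] = 84.8 × (1 + 0.0572 × 13.9) / [13.9 × (0.542 × 4.93 − 0.0572) − 1] = 152.2 / 35.35 = 4.307 mg/L.
Observed yield with endogenous decay: Y_obs = Y / (1 + k_d·θ_c) = 0.542 / (1 + 0.0572 × 13.9) = 0.542 / 1.795 = 0.3019 g VSS/g BOD₅.
Q·(S₀ − S) = 846 × (714 − 4.31) × 10⁻³ = 600.4 kg/d removed.
So the net sludge growth is P_X = 0.3019 × 600.4 = 181.3 kg VSS/d.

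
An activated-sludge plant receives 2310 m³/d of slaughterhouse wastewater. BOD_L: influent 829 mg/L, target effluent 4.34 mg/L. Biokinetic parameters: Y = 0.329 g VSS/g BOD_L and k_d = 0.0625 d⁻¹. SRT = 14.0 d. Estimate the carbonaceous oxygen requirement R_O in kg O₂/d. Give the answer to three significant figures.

Observed yield with endogenous decay: Y_obs = Y / (1 + k_d·θ_c) = 0.329 / (1 + 0.0625 × 14.0) = 0.329 / 1.875 = 0.1755 g VSS/g BOD_L.
Q·(S₀ − S) = 2310 × (829 − 4.34) × 10⁻³ = 1905 kg/d removed.
P_X = Y_obs·Q·(S₀ − S) = 0.1755 × 1905 = 334.3 kg VSS/d.
R_O = Q·ΔS − 1.42 P_X = 1905 − 474.6 = 1430 kg O₂/d.

R_O ≈ 1430 kg O₂/d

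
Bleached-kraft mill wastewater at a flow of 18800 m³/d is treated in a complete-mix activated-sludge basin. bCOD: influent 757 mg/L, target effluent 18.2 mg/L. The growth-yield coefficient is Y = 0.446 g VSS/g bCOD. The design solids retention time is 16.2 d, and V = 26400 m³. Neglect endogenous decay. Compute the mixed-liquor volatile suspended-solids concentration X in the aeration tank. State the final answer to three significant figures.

From V·X = Y·Q·(S₀ − S)·θ_c (decay neglected): X = 0.446 × 18800 × (757 − 18.2) × 16.2 / 26400 = 3801 mg/L.

X ≈ 3800 mg/L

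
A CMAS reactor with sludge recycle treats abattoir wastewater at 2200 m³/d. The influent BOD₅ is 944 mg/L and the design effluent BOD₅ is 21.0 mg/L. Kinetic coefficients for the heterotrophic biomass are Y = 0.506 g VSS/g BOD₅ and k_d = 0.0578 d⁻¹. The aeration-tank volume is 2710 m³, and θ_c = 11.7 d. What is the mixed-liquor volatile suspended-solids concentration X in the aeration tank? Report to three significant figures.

X ≈ 2650 mg/L

From V·X·(1 + k_d·θ_c) = Y·Q·(S₀ − S)·θ_c: X = 0.506 × 2200 × (944 − 21.0) × 11.7 / [2710 × (1 + 0.0578 × 11.7)] = 2646 mg/L.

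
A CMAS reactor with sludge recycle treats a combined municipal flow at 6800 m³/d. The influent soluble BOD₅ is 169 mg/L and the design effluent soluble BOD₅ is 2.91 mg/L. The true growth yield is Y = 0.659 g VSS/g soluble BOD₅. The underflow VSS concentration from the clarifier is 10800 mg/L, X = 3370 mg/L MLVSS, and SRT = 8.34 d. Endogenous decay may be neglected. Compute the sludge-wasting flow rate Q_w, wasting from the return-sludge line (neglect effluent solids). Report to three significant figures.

Q_w ≈ 68.9 m³/d

V·X = Y·Q·ΔS·θ_c gives V = 0.659 × 6800 × (169 − 2.91) × 8.34 / 3370 = 1842 m³.
θ_c = V·X/(Q_w·X_r) when wasting from the recycle, so Q_w = V·X/(θ_c·X_r) = 1842 × 3370 / (8.34 × 10800) = 68.92 m³/d.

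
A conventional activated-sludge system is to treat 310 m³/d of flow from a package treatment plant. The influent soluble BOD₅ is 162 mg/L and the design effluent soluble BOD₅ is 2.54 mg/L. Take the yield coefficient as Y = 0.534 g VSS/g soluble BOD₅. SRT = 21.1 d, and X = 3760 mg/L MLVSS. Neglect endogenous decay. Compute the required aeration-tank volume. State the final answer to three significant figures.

With k_d = 0 the design equation reduces to V = Y Q (S₀−S) θ_c / X = 0.534 × 310 × (162 − 2.54) × 21.1 / 3760 = 148.1 m³.

V ≈ 148 m³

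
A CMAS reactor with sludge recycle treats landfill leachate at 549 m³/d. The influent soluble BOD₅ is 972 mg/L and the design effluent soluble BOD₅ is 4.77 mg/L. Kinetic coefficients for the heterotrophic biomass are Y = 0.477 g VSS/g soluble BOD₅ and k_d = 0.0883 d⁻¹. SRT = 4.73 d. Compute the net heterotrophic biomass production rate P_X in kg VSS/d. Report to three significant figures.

The observed yield is Y_obs = Y/(1 + k_d·θ_c) = 0.477 / (1 + 0.0883 × 4.73) = 0.477 / 1.418 = 0.3365 g VSS per g soluble BOD₅ removed.
Substrate removed = Q·(S₀ − S) = 549 m³/d × (972 − 4.77) g/m³ = 5.31×10^5 g/d = 531.0 kg/d.
So the net sludge growth is P_X = 0.3365 × 531.0 = 178.7 kg VSS/d.

P_X ≈ 179 kg VSS/d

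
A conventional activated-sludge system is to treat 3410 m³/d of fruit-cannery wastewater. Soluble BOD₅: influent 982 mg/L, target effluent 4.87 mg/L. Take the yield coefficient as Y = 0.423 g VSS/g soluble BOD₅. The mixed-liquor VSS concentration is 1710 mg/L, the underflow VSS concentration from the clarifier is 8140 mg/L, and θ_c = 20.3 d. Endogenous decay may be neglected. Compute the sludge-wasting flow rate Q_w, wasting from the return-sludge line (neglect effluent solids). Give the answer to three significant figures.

With k_d = 0 the design equation reduces to V = Y Q (S₀−S) θ_c / X = 0.423 × 3410 × (982 − 4.87) × 20.3 / 1710 = 16732 m³.
Q_w = (V·X)/(θ_c X_r) = 16732 × 1710 / (20.3 × 8140) = 173.2 m³/d.

Q_w ≈ 173 m³/d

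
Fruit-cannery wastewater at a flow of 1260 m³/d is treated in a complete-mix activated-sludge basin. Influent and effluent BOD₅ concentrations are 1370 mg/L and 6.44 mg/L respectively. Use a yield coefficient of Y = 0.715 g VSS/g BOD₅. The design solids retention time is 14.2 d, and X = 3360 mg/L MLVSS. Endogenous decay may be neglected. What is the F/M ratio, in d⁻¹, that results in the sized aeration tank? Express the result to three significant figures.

Biomass mass balance (decay neglected): V·X = Y·Q·(S₀ − S)·θ_c, so V = 0.715 × 1260 × (1370 − 6.44) × 14.2 / 3360 = 5192 m³.
F/M = applied load / biomass = Q·S₀/(V·X) = 1260 × 1370 / (5192 × 3360) = 0.09896 d⁻¹.

F/M ≈ 0.0990 d⁻¹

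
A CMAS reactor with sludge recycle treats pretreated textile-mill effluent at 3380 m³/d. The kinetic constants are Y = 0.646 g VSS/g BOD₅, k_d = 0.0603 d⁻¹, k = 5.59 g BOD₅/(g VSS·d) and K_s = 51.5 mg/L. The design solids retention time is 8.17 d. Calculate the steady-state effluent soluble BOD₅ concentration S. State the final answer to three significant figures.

From the Monod/SRT balance for a CMAS, S = K_s·(1+k_d θ_c)/[θ_c·(Y k − k_d) − 1] = 51.5 × (1 + 0.0603 × 8.17) / [8.17 × (0.646 × 5.59 − 0.0603) − 1] = 76.87 / 28.01 = 2.744 mg/L.

S ≈ 2.74 mg/L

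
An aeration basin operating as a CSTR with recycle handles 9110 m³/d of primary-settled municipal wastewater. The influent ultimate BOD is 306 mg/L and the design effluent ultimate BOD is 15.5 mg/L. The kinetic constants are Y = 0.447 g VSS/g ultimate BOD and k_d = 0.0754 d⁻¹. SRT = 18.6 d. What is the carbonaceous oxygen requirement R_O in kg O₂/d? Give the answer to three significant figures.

Y_obs = Y / (1 + k_d θ_c) = 0.447 / (1 + 0.0754 × 18.6) = 0.447 / 2.402 = 0.1861.
Mass of ultimate BOD removed per day: Q(S₀ − S) = 9110 × 290.5 g/m³ = 2646 kg/d.
Net sludge production P_X = 0.1861 × 2646 = 492.4 kg VSS/d.
Carbonaceous O₂ demand = substrate oxidised − cell-mass equivalent = 2646 − 1.42 × 492.4 = 1947 kg O₂/d.

R_O ≈ 1950 kg O₂/d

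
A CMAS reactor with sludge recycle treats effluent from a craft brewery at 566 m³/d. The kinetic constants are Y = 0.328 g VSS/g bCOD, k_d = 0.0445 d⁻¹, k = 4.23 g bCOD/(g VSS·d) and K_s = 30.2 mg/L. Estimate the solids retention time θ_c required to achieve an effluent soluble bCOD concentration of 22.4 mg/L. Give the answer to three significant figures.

Specific growth rate at S = 22.4 mg/L: μ = YkS/(K_s+S) = 0.328·4.23·22.4/(30.2+22.4) = 0.5908 d⁻¹.
Then 1/θ_c = μ − k_d = 0.5908 − 0.0445 = 0.5463 d⁻¹, giving θ_c = 1.830 d.

θ_c ≈ 1.83 d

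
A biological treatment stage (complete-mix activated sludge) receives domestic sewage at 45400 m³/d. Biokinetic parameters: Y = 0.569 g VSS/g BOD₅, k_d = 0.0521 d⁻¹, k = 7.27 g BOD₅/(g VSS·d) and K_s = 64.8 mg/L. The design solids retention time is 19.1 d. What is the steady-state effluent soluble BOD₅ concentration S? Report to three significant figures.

Effluent substrate depends only on kinetics and SRT: S = K_s(1 + k_d θ_c) / [θ_c(Yk − k_d) − 1] = 64.8 × (1 + 0.0521 × 19.1) / [19.1 × (0.569 × 7.27 − 0.0521) − 1] = 129.3 / 77.01 = 1.679 mg/L.

S ≈ 1.68 mg/L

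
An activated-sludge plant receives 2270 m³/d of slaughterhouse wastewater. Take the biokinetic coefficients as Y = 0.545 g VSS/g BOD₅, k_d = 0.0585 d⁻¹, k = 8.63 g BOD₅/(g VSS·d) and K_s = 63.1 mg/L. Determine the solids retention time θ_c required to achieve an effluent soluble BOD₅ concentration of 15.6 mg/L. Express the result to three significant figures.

θ_c ≈ 1.14 d

At the target effluent, Y k S/(K_s+S) = 0.545×8.63×15.6/78.70 = 0.9323 d⁻¹.
1/θ_c = 0.9323 − 0.0585 = 0.8738 d⁻¹, so θ_c = 1.144 d.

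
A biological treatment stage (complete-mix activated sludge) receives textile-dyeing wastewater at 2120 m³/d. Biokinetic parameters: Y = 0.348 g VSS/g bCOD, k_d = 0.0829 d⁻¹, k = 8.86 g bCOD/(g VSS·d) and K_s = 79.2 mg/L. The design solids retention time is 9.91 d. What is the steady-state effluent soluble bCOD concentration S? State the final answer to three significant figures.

Effluent substrate depends only on kinetics and SRT: S = K_s(1 + k_d θ_c) / [θ_c(Yk − k_d) − 1] = 79.2 × (1 + 0.0829 × 9.91) / [9.91 × (0.348 × 8.86 − 0.0829) − 1] = 144.3 / 28.73 = 5.021 mg/L.

S ≈ 5.02 mg/L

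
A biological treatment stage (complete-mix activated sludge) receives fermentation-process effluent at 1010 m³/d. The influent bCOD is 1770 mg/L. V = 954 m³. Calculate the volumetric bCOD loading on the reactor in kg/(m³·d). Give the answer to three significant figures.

Applied bCOD load per unit volume = Q·S₀/V = (1010 × 1770/1000)/954.0 = 1.874 kg bCOD·m⁻³·d⁻¹.

L_v ≈ 1.87 kg bCOD/(m³·d)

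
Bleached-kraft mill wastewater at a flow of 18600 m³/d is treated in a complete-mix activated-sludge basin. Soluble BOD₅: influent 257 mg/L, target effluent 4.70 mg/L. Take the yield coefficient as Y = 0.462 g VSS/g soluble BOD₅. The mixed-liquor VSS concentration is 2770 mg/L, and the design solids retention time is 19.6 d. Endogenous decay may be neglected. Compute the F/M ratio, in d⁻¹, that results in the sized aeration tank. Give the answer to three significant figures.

F/M ≈ 0.112 d⁻¹

V·X = Y·Q·ΔS·θ_c gives V = 0.462 × 18600 × (257 − 4.70) × 19.6 / 2770 = 15341 m³.
F/M = Q·S₀ / (V·X) = 18600 × 257 / (15341 × 2770) = 0.1125 g soluble BOD₅·(g VSS·d)⁻¹.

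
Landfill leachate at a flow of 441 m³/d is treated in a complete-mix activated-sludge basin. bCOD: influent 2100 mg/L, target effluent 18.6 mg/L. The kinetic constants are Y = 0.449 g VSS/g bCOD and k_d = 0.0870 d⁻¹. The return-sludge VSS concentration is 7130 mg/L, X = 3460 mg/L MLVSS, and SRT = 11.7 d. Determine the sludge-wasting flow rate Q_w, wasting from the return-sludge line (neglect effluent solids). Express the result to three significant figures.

Q_w ≈ 28.6 m³/d

From the SRT design equation V = Y Q (S₀−S) θ_c / [X (1 + k_d θ_c)] = 0.449 × 441 × (2100 − 18.6) × 11.7 / [3460 × (1 + 0.0870 × 11.7)] = 4.82×10^6 / 6982 = 690.6 m³.
Q_w = (V·X)/(θ_c X_r) = 690.6 × 3460 / (11.7 × 7130) = 28.65 m³/d.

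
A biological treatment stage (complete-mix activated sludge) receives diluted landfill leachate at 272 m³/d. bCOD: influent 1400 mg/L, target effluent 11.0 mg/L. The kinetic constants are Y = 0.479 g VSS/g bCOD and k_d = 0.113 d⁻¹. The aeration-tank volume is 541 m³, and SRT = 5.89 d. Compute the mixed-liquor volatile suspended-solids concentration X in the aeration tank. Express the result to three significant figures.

X ≈ 1180 mg/L

From V·X·(1 + k_d·θ_c) = Y·Q·(S₀ − S)·θ_c: X = 0.479 × 272 × (1400 − 11.0) × 5.89 / [541 × (1 + 0.113 × 5.89)] = 1183 mg/L.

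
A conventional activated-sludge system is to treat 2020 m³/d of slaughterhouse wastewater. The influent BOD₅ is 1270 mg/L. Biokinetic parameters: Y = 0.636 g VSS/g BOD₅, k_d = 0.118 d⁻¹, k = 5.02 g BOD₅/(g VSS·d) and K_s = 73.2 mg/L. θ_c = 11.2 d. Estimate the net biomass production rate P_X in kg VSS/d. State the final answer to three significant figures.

For a completely mixed reactor with recycle the Lawrence–McCarty relation gives S = K_s·(1 + k_d·θ_c) / [θ_c·(Y·k − k_d) − 1] = 73.2 × (1 + 0.118 × 11.2) / [11.2 × (0.636 × 5.02 − 0.118) − 1] = 169.9 / 33.44 = 5.082 mg/L.
Y_obs = Y / (1 + k_d θ_c) = 0.636 / (1 + 0.118 × 11.2) = 0.636 / 2.322 = 0.2739.
Mass of BOD₅ removed per day: Q(S₀ − S) = 2020 × 1265 g/m³ = 2555 kg/d.
P_X = Y_obs · Q(S₀ − S) = 0.2739 × 2555 = 700.0 kg VSS/d.

P_X ≈ 700 kg VSS/d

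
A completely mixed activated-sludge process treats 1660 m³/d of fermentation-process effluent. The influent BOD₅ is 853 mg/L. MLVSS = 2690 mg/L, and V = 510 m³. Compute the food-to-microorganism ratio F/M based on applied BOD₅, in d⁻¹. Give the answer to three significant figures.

F/M ≈ 1.03 d⁻¹

F/M = Q·S₀ / (V·X) = 1660 × 853 / (510.0 × 2690) = 1.032 g BOD₅·(g VSS·d)⁻¹.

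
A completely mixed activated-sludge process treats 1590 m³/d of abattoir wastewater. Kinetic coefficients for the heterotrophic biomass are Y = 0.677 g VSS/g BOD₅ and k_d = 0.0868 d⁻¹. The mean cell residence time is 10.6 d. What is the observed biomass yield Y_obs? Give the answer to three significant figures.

The observed yield is Y_obs = Y/(1 + k_d·θ_c) = 0.677 / (1 + 0.0868 × 10.6) = 0.677 / 1.920 = 0.3526 g VSS per g BOD₅ removed.

Y_obs ≈ 0.353 g VSS/g BOD₅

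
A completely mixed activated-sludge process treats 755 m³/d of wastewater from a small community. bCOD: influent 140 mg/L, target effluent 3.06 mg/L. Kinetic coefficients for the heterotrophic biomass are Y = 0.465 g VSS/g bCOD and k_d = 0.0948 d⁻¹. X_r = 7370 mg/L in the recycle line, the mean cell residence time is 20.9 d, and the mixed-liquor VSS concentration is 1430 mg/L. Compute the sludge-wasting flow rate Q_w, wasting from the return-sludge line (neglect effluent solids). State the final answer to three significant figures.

Q_w ≈ 2.19 m³/d

From the SRT design equation V = Y Q (S₀−S) θ_c / [X (1 + k_d θ_c)] = 0.465 × 755 × (140 − 3.06) × 20.9 / [1430 × (1 + 0.0948 × 20.9)] = 1×10^6 / 4263 = 235.7 m³.
Q_w = (V·X)/(θ_c X_r) = 235.7 × 1430 / (20.9 × 7370) = 2.188 m³/d.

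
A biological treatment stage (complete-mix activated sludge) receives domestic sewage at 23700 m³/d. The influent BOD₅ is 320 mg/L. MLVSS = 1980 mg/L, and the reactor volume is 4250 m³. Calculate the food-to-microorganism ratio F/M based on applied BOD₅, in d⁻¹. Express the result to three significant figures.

F/M ≈ 0.901 d⁻¹

Food-to-microorganism ratio F/M = Q S₀ / (V X) = 23700 × 320 / (4250 × 1980) = 0.9012 d⁻¹.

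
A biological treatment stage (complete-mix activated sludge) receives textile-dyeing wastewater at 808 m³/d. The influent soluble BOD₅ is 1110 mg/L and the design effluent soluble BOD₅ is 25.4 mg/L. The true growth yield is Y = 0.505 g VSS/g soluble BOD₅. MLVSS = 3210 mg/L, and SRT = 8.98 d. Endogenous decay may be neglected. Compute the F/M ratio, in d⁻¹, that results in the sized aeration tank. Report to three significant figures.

F/M ≈ 0.226 d⁻¹

Biomass mass balance (decay neglected): V·X = Y·Q·(S₀ − S)·θ_c, so V = 0.505 × 808 × (1110 − 25.4) × 8.98 / 3210 = 1238 m³.
Food-to-microorganism ratio F/M = Q S₀ / (V X) = 808 × 1110 / (1238 × 3210) = 0.2257 d⁻¹.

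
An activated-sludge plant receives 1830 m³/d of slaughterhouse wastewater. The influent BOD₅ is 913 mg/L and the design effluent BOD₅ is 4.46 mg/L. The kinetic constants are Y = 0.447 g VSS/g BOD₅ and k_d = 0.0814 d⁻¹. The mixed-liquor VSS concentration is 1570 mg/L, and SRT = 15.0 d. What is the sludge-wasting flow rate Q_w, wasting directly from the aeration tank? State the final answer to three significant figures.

Q_w ≈ 213 m³/d

Steady-state biomass mass balance: V·X·(1 + k_d·θ_c) = Y·Q·(S₀ − S)·θ_c, so V = 0.447 × 1830 × (913 − 4.46) × 15.0 / [1570 × (1 + 0.0814 × 15.0)] = 1.11×10^7 / 3487 = 3197 m³.
Wasting from the aeration tank: Q_w = V / θ_c = 3197 / 15.0 = 213.1 m³/d.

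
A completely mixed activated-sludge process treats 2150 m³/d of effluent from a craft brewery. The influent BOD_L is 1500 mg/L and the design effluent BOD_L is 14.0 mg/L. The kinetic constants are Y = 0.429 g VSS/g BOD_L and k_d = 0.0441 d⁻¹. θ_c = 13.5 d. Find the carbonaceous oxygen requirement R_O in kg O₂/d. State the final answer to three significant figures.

Correct the yield for decay: Y_obs = Y/(1 + k_d θ_c) = 0.429 / (1 + 0.0441 × 13.5) = 0.429 / 1.595 = 0.2689.
Q·(S₀ − S) = 2150 × (1500 − 14.0) × 10⁻³ = 3195 kg/d removed.
Net sludge production P_X = 0.2689 × 3195 = 859.1 kg VSS/d.
R_O = Q·(S₀ − S) − 1.42·P_X = 3195 − 1.42 × 859.1 = 1975 kg O₂/d.

R_O ≈ 1970 kg O₂/d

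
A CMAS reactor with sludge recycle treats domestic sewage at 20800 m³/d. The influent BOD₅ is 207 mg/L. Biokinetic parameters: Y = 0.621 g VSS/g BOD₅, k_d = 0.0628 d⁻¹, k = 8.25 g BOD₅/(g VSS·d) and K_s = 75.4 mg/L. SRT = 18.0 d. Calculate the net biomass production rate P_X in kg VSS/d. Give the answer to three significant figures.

P_X ≈ 1240 kg VSS/d

From the Monod/SRT balance for a CMAS, S = K_s·(1+k_d θ_c)/[θ_c·(Y k − k_d) − 1] = 75.4 × (1 + 0.0628 × 18.0) / [18.0 × (0.621 × 8.25 − 0.0628) − 1] = 160.6 / 90.09 = 1.783 mg/L.
Observed yield with endogenous decay: Y_obs = Y / (1 + k_d·θ_c) = 0.621 / (1 + 0.0628 × 18.0) = 0.621 / 2.130 = 0.2915 g VSS/g BOD₅.
ΔS = 207 − 1.78 = 205.2 mg/L, so the substrate removal rate is 20800 × 205.2/1000 = 4269 kg BOD₅/d.
So the net sludge growth is P_X = 0.2915 × 4269 = 1244 kg VSS/d.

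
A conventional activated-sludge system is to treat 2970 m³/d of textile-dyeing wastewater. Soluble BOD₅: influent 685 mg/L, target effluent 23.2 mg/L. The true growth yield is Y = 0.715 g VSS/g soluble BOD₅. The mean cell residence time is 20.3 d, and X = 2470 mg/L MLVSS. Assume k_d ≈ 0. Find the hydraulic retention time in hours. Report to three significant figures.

Biomass mass balance (decay neglected): V·X = Y·Q·(S₀ − S)·θ_c, so V = 0.715 × 2970 × (685 − 23.2) × 20.3 / 2470 = 11550 m³.
τ = V/Q = 11550/2970 = 3.889 d, or 93.33 h.

τ ≈ 93.3 h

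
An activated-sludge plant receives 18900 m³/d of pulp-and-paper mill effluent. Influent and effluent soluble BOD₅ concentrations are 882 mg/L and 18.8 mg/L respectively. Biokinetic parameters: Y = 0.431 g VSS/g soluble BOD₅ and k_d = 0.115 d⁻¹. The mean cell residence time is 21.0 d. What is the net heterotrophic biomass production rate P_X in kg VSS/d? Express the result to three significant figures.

P_X ≈ 2060 kg VSS/d

Observed yield with endogenous decay: Y_obs = Y / (1 + k_d·θ_c) = 0.431 / (1 + 0.115 × 21.0) = 0.431 / 3.415 = 0.1262 g VSS/g soluble BOD₅.
ΔS = 882 − 18.8 = 863.2 mg/L, so the substrate removal rate is 18900 × 863.2/1000 = 16314 kg soluble BOD₅/d.
P_X = Y_obs · Q(S₀ − S) = 0.1262 × 16314 = 2059 kg VSS/d.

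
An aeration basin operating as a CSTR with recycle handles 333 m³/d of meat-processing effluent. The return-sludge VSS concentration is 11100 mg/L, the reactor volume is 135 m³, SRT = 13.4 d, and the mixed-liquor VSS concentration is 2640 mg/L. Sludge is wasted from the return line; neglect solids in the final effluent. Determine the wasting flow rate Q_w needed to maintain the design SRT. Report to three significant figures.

Q_w ≈ 2.40 m³/d

Q_w = (V·X)/(θ_c X_r) = 135.0 × 2640 / (13.4 × 11100) = 2.396 m³/d.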